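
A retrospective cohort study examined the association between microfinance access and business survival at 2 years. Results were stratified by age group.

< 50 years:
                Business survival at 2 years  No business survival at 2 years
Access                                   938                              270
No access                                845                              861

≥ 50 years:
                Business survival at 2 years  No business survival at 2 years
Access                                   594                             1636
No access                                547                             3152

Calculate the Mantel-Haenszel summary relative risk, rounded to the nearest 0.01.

1.65

RR_MH = Σ(aᵢ·n₀ᵢ/nᵢ) / Σ(cᵢ·n₁ᵢ/nᵢ), with n₁ᵢ = aᵢ+bᵢ (exposed), n₀ᵢ = cᵢ+dᵢ (unexposed), nᵢ = n₁ᵢ+n₀ᵢ.
Stratum 1 (< 50 years): n₁ = 1208, n₀ = 1706, n = 2914; a·n₀/n = 938·1706/2914 = 549.1517; c·n₁/n = 845·1208/2914 = 350.2951
Stratum 2 (≥ 50 years): n₁ = 2230, n₀ = 3699, n = 5929; a·n₀/n = 594·3699/5929 = 370.5863; c·n₁/n = 547·2230/5929 = 205.7362
RR_MH = (549.1517 + 370.5863) / (350.2951 + 205.7362) = 919.7380 / 556.0313 = 1.65411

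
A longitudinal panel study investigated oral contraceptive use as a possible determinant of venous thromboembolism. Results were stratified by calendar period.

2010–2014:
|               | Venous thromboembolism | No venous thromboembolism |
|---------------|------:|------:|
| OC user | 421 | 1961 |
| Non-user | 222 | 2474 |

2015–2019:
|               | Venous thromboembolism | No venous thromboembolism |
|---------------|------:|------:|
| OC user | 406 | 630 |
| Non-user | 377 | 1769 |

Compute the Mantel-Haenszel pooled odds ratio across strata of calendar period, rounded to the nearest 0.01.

2.69

OR_MH = Σ(aᵢdᵢ/nᵢ) / Σ(bᵢcᵢ/nᵢ), where nᵢ is the stratum total.
Stratum 1 (2010–2014): n = 5078; a·d/n = 421·2474/5078 = 205.1111; b·c/n = 1961·222/5078 = 85.7310
Stratum 2 (2015–2019): n = 3182; a·d/n = 406·1769/3182 = 225.7115; b·c/n = 630·377/3182 = 74.6417
OR_MH = (205.1111 + 225.7115) / (85.7310 + 74.6417) = 430.8226 / 160.3727 = 2.68638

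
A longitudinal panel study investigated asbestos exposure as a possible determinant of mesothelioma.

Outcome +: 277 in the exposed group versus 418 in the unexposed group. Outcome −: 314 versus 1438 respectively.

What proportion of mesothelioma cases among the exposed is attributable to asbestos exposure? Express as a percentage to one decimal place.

51.9

From the description: a = 277, b = 314, c = 418, d = 1438.
Risk in exposed = 277/591 = 0.46870; risk in unexposed = 418/1856 = 0.22522.
RR = 0.46870/0.22522 = 2.08110
AR% = (RR − 1)/RR × 100 = (2.08110 − 1)/2.08110 × 100 = 51.9486%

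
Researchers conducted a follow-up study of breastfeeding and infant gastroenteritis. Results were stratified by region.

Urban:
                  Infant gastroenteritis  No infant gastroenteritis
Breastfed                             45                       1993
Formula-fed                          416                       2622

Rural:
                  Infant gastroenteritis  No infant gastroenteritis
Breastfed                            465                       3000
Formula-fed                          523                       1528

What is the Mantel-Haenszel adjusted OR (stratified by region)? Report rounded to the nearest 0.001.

0.340

OR_MH = Σ(aᵢdᵢ/nᵢ) / Σ(bᵢcᵢ/nᵢ), where nᵢ is the stratum total.
Stratum 1 (Urban): n = 5076; a·d/n = 45·2622/5076 = 23.2447; b·c/n = 1993·416/5076 = 163.3349
Stratum 2 (Rural): n = 5516; a·d/n = 465·1528/5516 = 128.8107; b·c/n = 3000·523/5516 = 284.4453
OR_MH = (23.2447 + 128.8107) / (163.3349 + 284.4453) = 152.0554 / 447.7802 = 0.33958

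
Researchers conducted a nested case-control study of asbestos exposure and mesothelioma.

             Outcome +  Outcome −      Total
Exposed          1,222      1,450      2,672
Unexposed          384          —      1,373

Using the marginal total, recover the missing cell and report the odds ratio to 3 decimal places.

The missing cell is in the unexposed row: 1373 − 384 = 989.
So a = 1222, b = 1450, c = 384, d = 989.
OR = (a·d)/(b·c) = (1222 × 989) / (1450 × 384) = 1208558 / 556800 = 2.17054

2.171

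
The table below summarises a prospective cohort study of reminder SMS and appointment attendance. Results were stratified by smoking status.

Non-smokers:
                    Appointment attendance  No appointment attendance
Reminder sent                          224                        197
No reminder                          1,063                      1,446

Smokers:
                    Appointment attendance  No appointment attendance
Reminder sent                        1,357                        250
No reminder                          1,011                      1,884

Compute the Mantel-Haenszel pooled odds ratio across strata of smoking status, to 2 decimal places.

OR_MH = Σ(aᵢdᵢ/nᵢ) / Σ(bᵢcᵢ/nᵢ), where nᵢ is the stratum total.
Stratum 1 (Non-smokers): n = 2930; a·d/n = 224·1446/2930 = 110.5474; b·c/n = 197·1063/2930 = 71.4713
Stratum 2 (Smokers): n = 4502; a·d/n = 1357·1884/4502 = 567.8783; b·c/n = 250·1011/4502 = 56.1417
OR_MH = (110.5474 + 567.8783) / (71.4713 + 56.1417) = 678.4257 / 127.6130 = 5.31627

5.32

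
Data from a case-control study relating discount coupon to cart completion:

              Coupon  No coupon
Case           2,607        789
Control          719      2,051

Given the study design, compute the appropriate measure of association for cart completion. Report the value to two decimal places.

Reading the table with exposure as columns: a = 2607 (Coupon, case), b = 719 (Coupon, non-case), c = 789 (No coupon, case), d = 2051.
This is a case-control study: participants were sampled on outcome status, so risks in the source population cannot be estimated directly — relative risk is not valid here. The odds ratio is the appropriate measure.
OR = (a·d)/(b·c) = (2607 × 2051) / (719 × 789) = 5346957 / 567291 = 9.42542

9.43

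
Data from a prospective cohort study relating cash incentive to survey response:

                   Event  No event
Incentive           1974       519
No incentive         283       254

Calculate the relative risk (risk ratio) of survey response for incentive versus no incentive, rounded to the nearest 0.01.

Cells: a = 1974, b = 519, c = 283, d = 254.
Risk in exposed = 1974/2493 = 0.79182; risk in unexposed = 283/537 = 0.52700.
RR = 0.79182 / 0.52700 = 1.50249
The risk among the exposed is 1.50 times that among the unexposed.

1.50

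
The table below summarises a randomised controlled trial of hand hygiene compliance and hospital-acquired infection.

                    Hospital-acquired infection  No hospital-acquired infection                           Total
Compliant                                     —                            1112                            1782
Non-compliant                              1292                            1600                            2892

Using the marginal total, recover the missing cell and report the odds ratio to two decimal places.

The missing cell is in the exposed row: 1782 − 1112 = 670.
So a = 670, b = 1112, c = 1292, d = 1600.
OR = (a·d)/(b·c) = (670 × 1600) / (1112 × 1292) = 1072000 / 1436704 = 0.74615

0.75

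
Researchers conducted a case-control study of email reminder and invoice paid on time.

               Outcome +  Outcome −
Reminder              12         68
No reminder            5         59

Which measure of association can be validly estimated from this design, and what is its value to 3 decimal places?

2.082

Cells: a = 12, b = 68, c = 5, d = 59.
This is a case-control study: participants were sampled on outcome status, so risks in the source population cannot be estimated directly — relative risk is not valid here. The odds ratio is the appropriate measure.
OR = (a·d)/(b·c) = (12 × 59) / (68 × 5) = 708 / 340 = 2.08235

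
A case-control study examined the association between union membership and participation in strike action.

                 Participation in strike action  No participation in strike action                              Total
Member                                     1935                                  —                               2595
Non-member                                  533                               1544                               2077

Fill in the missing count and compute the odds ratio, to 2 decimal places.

8.49

The missing cell is in the exposed row: 2595 − 1935 = 660.
So a = 1935, b = 660, c = 533, d = 1544.
OR = (a·d)/(b·c) = (1935 × 1544) / (660 × 533) = 2987640 / 351780 = 8.49292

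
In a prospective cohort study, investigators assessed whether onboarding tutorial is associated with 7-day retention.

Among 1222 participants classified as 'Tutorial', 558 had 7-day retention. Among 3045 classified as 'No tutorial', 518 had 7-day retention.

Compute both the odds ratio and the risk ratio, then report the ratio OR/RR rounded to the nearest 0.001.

1.527

From the description: a = 558, b = 664, c = 518, d = 2527.
OR = (558·2527)/(664·518) = 1410066/343952 = 4.09960
Risk in exposed = 558/1222 = 0.45663; risk in unexposed = 518/3045 = 0.17011; RR = 2.68423
OR/RR = 4.09960 / 2.68423 = 1.52729
The outcome is not rare, so the OR lies further from 1 than the RR.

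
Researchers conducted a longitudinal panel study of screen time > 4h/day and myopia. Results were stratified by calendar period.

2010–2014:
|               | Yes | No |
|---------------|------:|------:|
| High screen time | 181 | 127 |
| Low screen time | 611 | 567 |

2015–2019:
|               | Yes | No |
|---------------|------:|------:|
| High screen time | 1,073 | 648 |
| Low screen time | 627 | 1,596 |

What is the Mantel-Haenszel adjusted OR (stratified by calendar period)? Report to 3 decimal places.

3.242

OR_MH = Σ(aᵢdᵢ/nᵢ) / Σ(bᵢcᵢ/nᵢ), where nᵢ is the stratum total.
Stratum 1 (2010–2014): n = 1486; a·d/n = 181·567/1486 = 69.0626; b·c/n = 127·611/1486 = 52.2187
Stratum 2 (2015–2019): n = 3944; a·d/n = 1073·1596/3944 = 434.2059; b·c/n = 648·627/3944 = 103.0162
OR_MH = (69.0626 + 434.2059) / (52.2187 + 103.0162) = 503.2685 / 155.2349 = 3.24198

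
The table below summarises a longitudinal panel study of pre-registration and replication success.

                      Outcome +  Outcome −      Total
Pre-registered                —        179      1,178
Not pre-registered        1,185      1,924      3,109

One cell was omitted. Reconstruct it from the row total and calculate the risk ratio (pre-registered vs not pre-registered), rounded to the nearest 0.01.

2.22

The missing cell is in the exposed row: 1178 − 179 = 999.
So a = 999, b = 179, c = 1185, d = 1924.
RR = [a/(a+b)] / [c/(c+d)] = (999/1178) / (1185/3109) = 0.84805/0.38115 = 2.22496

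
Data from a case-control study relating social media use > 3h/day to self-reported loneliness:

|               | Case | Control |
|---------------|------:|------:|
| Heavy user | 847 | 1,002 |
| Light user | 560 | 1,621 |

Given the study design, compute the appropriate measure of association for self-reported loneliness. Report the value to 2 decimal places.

Cells: a = 847, b = 1002, c = 560, d = 1621.
This is a case-control study: participants were sampled on outcome status, so risks in the source population cannot be estimated directly — relative risk is not valid here. The odds ratio is the appropriate measure.
OR = (a·d)/(b·c) = (847 × 1621) / (1002 × 560) = 1372987 / 561120 = 2.44687

2.45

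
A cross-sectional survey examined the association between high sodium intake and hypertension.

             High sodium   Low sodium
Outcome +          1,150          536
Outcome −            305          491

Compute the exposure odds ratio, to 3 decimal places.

Reading the table with exposure as columns: a = 1150 (High sodium, case), b = 305 (High sodium, non-case), c = 536 (Low sodium, case), d = 491.
OR = (a·d)/(b·c) = (1150 × 491) / (305 × 536) = 564650 / 163480 = 3.45394
The odds of hypertension are about 3.45 times as high in the high sodium group.

3.454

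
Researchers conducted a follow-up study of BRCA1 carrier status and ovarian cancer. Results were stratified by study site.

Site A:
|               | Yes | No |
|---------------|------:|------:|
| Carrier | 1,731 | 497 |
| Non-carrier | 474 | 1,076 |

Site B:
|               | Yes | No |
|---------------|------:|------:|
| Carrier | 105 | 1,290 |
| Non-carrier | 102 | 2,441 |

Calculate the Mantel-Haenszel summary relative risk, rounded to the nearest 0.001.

RR_MH = Σ(aᵢ·n₀ᵢ/nᵢ) / Σ(cᵢ·n₁ᵢ/nᵢ), with n₁ᵢ = aᵢ+bᵢ (exposed), n₀ᵢ = cᵢ+dᵢ (unexposed), nᵢ = n₁ᵢ+n₀ᵢ.
Stratum 1 (Site A): n₁ = 2228, n₀ = 1550, n = 3778; a·n₀/n = 1731·1550/3778 = 710.1773; c·n₁/n = 474·2228/3778 = 279.5320
Stratum 2 (Site B): n₁ = 1395, n₀ = 2543, n = 3938; a·n₀/n = 105·2543/3938 = 67.8047; c·n₁/n = 102·1395/3938 = 36.1326
RR_MH = (710.1773 + 67.8047) / (279.5320 + 36.1326) = 777.9821 / 315.6646 = 2.46458

2.465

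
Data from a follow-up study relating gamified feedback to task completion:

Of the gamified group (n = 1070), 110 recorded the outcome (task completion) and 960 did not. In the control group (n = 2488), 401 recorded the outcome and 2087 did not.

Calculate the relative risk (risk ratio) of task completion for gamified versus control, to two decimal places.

From the description: a = 110, b = 960, c = 401, d = 2087.
Risk in exposed = 110/1070 = 0.10280; risk in unexposed = 401/2488 = 0.16117.
RR = 0.10280 / 0.16117 = 0.63784
The risk is 36% lower among the exposed than among the unexposed.

0.64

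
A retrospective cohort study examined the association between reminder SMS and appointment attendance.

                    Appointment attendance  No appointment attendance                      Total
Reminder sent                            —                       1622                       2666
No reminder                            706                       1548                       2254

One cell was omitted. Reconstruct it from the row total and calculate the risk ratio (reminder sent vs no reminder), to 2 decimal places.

The missing cell is in the exposed row: 2666 − 1622 = 1044.
So a = 1044, b = 1622, c = 706, d = 1548.
RR = [a/(a+b)] / [c/(c+d)] = (1044/2666) / (706/2254) = 0.39160/0.31322 = 1.25023

1.25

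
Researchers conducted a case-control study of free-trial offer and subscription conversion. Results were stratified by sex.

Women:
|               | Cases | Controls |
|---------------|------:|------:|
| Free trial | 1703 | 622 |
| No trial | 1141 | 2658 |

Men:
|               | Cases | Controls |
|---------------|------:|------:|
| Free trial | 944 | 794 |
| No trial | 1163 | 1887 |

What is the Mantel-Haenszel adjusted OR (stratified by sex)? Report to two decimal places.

OR_MH = Σ(aᵢdᵢ/nᵢ) / Σ(bᵢcᵢ/nᵢ), where nᵢ is the stratum total.
Stratum 1 (Women): n = 6124; a·d/n = 1703·2658/6124 = 739.1532; b·c/n = 622·1141/6124 = 115.8886
Stratum 2 (Men): n = 4788; a·d/n = 944·1887/4788 = 372.0401; b·c/n = 794·1163/4788 = 192.8617
OR_MH = (739.1532 + 372.0401) / (115.8886 + 192.8617) = 1111.1933 / 308.7504 = 3.59900

3.60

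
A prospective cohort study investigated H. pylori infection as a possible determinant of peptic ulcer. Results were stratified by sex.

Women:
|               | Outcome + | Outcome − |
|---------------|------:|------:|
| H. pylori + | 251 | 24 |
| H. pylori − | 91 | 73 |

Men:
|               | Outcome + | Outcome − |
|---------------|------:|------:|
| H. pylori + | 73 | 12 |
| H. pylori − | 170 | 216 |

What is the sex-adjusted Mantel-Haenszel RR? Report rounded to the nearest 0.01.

1.75

RR_MH = Σ(aᵢ·n₀ᵢ/nᵢ) / Σ(cᵢ·n₁ᵢ/nᵢ), with n₁ᵢ = aᵢ+bᵢ (exposed), n₀ᵢ = cᵢ+dᵢ (unexposed), nᵢ = n₁ᵢ+n₀ᵢ.
Stratum 1 (Women): n₁ = 275, n₀ = 164, n = 439; a·n₀/n = 251·164/439 = 93.7677; c·n₁/n = 91·275/439 = 57.0046
Stratum 2 (Men): n₁ = 85, n₀ = 386, n = 471; a·n₀/n = 73·386/471 = 59.8259; c·n₁/n = 170·85/471 = 30.6794
RR_MH = (93.7677 + 59.8259) / (57.0046 + 30.6794) = 153.5936 / 87.6840 = 1.75167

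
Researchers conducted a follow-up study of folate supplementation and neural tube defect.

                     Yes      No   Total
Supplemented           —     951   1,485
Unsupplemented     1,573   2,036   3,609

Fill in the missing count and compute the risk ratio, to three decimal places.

The missing cell is in the exposed row: 1485 − 951 = 534.
So a = 534, b = 951, c = 1573, d = 2036.
RR = [a/(a+b)] / [c/(c+d)] = (534/1485) / (1573/3609) = 0.35960/0.43585 = 0.82504

0.825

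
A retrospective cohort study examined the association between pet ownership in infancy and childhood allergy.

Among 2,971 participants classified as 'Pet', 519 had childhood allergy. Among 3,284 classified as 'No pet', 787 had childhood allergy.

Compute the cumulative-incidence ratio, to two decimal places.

0.73

From the description: a = 519, b = 2452, c = 787, d = 2497.
Risk in exposed = 519/2971 = 0.17469; risk in unexposed = 787/3284 = 0.23965.
RR = 0.17469 / 0.23965 = 0.72894
The risk is 27% lower among the exposed than among the unexposed.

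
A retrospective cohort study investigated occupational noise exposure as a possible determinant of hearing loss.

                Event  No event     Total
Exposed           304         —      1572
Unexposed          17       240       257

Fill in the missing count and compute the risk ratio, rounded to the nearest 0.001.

The missing cell is in the exposed row: 1572 − 304 = 1268.
So a = 304, b = 1268, c = 17, d = 240.
RR = [a/(a+b)] / [c/(c+d)] = (304/1572) / (17/257) = 0.19338/0.06615 = 2.92351

2.924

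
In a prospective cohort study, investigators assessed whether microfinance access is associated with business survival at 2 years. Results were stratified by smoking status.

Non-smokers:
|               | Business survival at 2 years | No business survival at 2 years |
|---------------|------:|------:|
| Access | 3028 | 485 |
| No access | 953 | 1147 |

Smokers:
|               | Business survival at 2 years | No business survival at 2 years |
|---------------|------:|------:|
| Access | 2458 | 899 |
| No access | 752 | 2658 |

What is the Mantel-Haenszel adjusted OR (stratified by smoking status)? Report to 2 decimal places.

8.69

OR_MH = Σ(aᵢdᵢ/nᵢ) / Σ(bᵢcᵢ/nᵢ), where nᵢ is the stratum total.
Stratum 1 (Non-smokers): n = 5613; a·d/n = 3028·1147/5613 = 618.7629; b·c/n = 485·953/5613 = 82.3454
Stratum 2 (Smokers): n = 6767; a·d/n = 2458·2658/6767 = 965.4742; b·c/n = 899·752/6767 = 99.9037
OR_MH = (618.7629 + 965.4742) / (82.3454 + 99.9037) = 1584.2371 / 182.2491 = 8.69270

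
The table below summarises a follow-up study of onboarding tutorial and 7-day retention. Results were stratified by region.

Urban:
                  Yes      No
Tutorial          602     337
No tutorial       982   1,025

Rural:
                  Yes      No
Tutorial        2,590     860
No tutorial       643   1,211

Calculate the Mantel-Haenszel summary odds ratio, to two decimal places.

OR_MH = Σ(aᵢdᵢ/nᵢ) / Σ(bᵢcᵢ/nᵢ), where nᵢ is the stratum total.
Stratum 1 (Urban): n = 2946; a·d/n = 602·1025/2946 = 209.4535; b·c/n = 337·982/2946 = 112.3333
Stratum 2 (Rural): n = 5304; a·d/n = 2590·1211/5304 = 591.3443; b·c/n = 860·643/5304 = 104.2572
OR_MH = (209.4535 + 591.3443) / (112.3333 + 104.2572) = 800.7978 / 216.5905 = 3.69729

3.70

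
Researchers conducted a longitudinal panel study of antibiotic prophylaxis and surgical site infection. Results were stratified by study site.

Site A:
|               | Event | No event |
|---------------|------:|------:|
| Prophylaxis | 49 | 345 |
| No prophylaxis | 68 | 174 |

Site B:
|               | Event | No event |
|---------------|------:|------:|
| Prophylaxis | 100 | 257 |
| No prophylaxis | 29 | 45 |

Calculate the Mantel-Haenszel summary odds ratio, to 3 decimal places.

OR_MH = Σ(aᵢdᵢ/nᵢ) / Σ(bᵢcᵢ/nᵢ), where nᵢ is the stratum total.
Stratum 1 (Site A): n = 636; a·d/n = 49·174/636 = 13.4057; b·c/n = 345·68/636 = 36.8868
Stratum 2 (Site B): n = 431; a·d/n = 100·45/431 = 10.4408; b·c/n = 257·29/431 = 17.2923
OR_MH = (13.4057 + 10.4408) / (36.8868 + 17.2923) = 23.8465 / 54.1791 = 0.44014

0.440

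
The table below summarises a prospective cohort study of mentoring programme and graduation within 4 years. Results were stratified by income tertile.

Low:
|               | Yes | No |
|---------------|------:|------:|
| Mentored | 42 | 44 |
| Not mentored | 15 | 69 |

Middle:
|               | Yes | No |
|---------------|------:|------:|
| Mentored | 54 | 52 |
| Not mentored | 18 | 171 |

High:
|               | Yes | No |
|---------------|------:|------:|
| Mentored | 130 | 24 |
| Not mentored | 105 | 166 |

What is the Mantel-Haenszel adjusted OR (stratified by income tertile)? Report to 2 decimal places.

7.63

OR_MH = Σ(aᵢdᵢ/nᵢ) / Σ(bᵢcᵢ/nᵢ), where nᵢ is the stratum total.
Stratum 1 (Low): n = 170; a·d/n = 42·69/170 = 17.0471; b·c/n = 44·15/170 = 3.8824
Stratum 2 (Middle): n = 295; a·d/n = 54·171/295 = 31.3017; b·c/n = 52·18/295 = 3.1729
Stratum 3 (High): n = 425; a·d/n = 130·166/425 = 50.7765; b·c/n = 24·105/425 = 5.9294
OR_MH = (17.0471 + 31.3017 + 50.7765) / (3.8824 + 3.1729 + 5.9294) = 99.1252 / 12.9846 = 7.63403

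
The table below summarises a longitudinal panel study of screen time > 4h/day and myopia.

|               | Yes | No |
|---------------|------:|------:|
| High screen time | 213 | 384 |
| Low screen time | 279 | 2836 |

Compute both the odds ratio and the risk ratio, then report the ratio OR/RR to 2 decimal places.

Cells: a = 213, b = 384, c = 279, d = 2836.
OR = (213·2836)/(384·279) = 604068/107136 = 5.63833
Risk in exposed = 213/597 = 0.35678; risk in unexposed = 279/3115 = 0.08957; RR = 3.98345
OR/RR = 5.63833 / 3.98345 = 1.41544
The outcome is not rare, so the OR lies further from 1 than the RR.

1.42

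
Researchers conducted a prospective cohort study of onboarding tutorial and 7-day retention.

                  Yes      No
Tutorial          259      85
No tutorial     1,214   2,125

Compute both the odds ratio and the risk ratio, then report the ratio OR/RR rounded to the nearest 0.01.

Cells: a = 259, b = 85, c = 1214, d = 2125.
OR = (259·2125)/(85·1214) = 550375/103190 = 5.33361
Risk in exposed = 259/344 = 0.75291; risk in unexposed = 1214/3339 = 0.36358; RR = 2.07080
OR/RR = 5.33361 / 2.07080 = 2.57562
The outcome is not rare, so the OR lies further from 1 than the RR.

2.58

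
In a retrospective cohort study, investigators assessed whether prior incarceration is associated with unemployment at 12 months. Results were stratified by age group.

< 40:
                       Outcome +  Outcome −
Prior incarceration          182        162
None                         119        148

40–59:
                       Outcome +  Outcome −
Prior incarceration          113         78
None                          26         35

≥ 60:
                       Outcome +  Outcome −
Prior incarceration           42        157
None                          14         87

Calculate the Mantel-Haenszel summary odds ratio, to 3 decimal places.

1.533

OR_MH = Σ(aᵢdᵢ/nᵢ) / Σ(bᵢcᵢ/nᵢ), where nᵢ is the stratum total.
Stratum 1 (< 40): n = 611; a·d/n = 182·148/611 = 44.0851; b·c/n = 162·119/611 = 31.5516
Stratum 2 (40–59): n = 252; a·d/n = 113·35/252 = 15.6944; b·c/n = 78·26/252 = 8.0476
Stratum 3 (≥ 60): n = 300; a·d/n = 42·87/300 = 12.1800; b·c/n = 157·14/300 = 7.3267
OR_MH = (44.0851 + 15.6944 + 12.1800) / (31.5516 + 8.0476 + 7.3267) = 71.9596 / 46.9258 = 1.53347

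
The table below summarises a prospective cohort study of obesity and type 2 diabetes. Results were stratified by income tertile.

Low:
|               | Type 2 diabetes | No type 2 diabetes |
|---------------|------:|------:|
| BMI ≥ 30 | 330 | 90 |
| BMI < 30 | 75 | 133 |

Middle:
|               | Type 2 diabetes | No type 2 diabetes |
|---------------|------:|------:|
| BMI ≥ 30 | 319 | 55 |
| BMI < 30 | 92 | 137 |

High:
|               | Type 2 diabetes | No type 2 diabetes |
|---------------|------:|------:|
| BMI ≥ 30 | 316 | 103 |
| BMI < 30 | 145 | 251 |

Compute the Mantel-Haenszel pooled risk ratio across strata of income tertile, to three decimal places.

RR_MH = Σ(aᵢ·n₀ᵢ/nᵢ) / Σ(cᵢ·n₁ᵢ/nᵢ), with n₁ᵢ = aᵢ+bᵢ (exposed), n₀ᵢ = cᵢ+dᵢ (unexposed), nᵢ = n₁ᵢ+n₀ᵢ.
Stratum 1 (Low): n₁ = 420, n₀ = 208, n = 628; a·n₀/n = 330·208/628 = 109.2994; c·n₁/n = 75·420/628 = 50.1592
Stratum 2 (Middle): n₁ = 374, n₀ = 229, n = 603; a·n₀/n = 319·229/603 = 121.1459; c·n₁/n = 92·374/603 = 57.0614
Stratum 3 (High): n₁ = 419, n₀ = 396, n = 815; a·n₀/n = 316·396/815 = 153.5411; c·n₁/n = 145·419/815 = 74.5460
RR_MH = (109.2994 + 121.1459 + 153.5411) / (50.1592 + 57.0614 + 74.5460) = 383.9864 / 181.7666 = 2.11252

2.113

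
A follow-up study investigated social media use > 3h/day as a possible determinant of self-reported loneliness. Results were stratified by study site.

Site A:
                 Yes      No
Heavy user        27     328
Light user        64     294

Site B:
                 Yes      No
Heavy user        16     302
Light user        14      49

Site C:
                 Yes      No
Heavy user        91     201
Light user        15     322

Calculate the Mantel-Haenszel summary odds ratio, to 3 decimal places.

1.319

OR_MH = Σ(aᵢdᵢ/nᵢ) / Σ(bᵢcᵢ/nᵢ), where nᵢ is the stratum total.
Stratum 1 (Site A): n = 713; a·d/n = 27·294/713 = 11.1332; b·c/n = 328·64/713 = 29.4418
Stratum 2 (Site B): n = 381; a·d/n = 16·49/381 = 2.0577; b·c/n = 302·14/381 = 11.0971
Stratum 3 (Site C): n = 629; a·d/n = 91·322/629 = 46.5851; b·c/n = 201·15/629 = 4.7933
OR_MH = (11.1332 + 2.0577 + 46.5851) / (29.4418 + 11.0971 + 4.7933) = 59.7760 / 45.3322 = 1.31862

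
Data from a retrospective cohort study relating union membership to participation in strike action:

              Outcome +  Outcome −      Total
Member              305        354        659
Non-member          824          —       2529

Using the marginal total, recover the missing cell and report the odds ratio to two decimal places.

The missing cell is in the unexposed row: 2529 − 824 = 1705.
So a = 305, b = 354, c = 824, d = 1705.
OR = (a·d)/(b·c) = (305 × 1705) / (354 × 824) = 520025 / 291696 = 1.78276

1.78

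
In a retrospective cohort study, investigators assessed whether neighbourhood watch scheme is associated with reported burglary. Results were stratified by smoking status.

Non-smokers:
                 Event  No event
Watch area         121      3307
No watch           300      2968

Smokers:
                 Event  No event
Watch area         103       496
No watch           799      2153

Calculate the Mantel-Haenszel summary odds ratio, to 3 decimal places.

OR_MH = Σ(aᵢdᵢ/nᵢ) / Σ(bᵢcᵢ/nᵢ), where nᵢ is the stratum total.
Stratum 1 (Non-smokers): n = 6696; a·d/n = 121·2968/6696 = 53.6332; b·c/n = 3307·300/6696 = 148.1631
Stratum 2 (Smokers): n = 3551; a·d/n = 103·2153/3551 = 62.4497; b·c/n = 496·799/3551 = 111.6035
OR_MH = (53.6332 + 62.4497) / (148.1631 + 111.6035) = 116.0829 / 259.7666 = 0.44687

0.447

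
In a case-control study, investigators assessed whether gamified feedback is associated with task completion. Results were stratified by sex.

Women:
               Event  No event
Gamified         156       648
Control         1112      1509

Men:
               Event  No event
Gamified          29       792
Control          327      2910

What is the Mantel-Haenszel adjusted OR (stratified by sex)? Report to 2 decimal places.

0.33

OR_MH = Σ(aᵢdᵢ/nᵢ) / Σ(bᵢcᵢ/nᵢ), where nᵢ is the stratum total.
Stratum 1 (Women): n = 3425; a·d/n = 156·1509/3425 = 68.7311; b·c/n = 648·1112/3425 = 210.3872
Stratum 2 (Men): n = 4058; a·d/n = 29·2910/4058 = 20.7960; b·c/n = 792·327/4058 = 63.8206
OR_MH = (68.7311 + 20.7960) / (210.3872 + 63.8206) = 89.5271 / 274.2078 = 0.32649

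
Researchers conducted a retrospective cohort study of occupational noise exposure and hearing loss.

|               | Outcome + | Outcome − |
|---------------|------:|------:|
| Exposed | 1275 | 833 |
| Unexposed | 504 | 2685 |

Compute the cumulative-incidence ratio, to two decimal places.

3.83

Cells: a = 1275, b = 833, c = 504, d = 2685.
Risk in exposed = 1275/2108 = 0.60484; risk in unexposed = 504/3189 = 0.15804.
RR = 0.60484 / 0.15804 = 3.82704
The risk among the exposed is 3.83 times that among the unexposed.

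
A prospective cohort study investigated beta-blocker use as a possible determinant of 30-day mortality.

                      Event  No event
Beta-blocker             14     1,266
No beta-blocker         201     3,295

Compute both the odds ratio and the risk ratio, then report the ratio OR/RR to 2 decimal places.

Cells: a = 14, b = 1266, c = 201, d = 3295.
OR = (14·3295)/(1266·201) = 46130/254466 = 0.18128
Risk in exposed = 14/1280 = 0.01094; risk in unexposed = 201/3496 = 0.05749; RR = 0.19024
OR/RR = 0.18128 / 0.19024 = 0.95293
The outcome is rare in both groups, so OR ≈ RR (ratio near 1).

0.95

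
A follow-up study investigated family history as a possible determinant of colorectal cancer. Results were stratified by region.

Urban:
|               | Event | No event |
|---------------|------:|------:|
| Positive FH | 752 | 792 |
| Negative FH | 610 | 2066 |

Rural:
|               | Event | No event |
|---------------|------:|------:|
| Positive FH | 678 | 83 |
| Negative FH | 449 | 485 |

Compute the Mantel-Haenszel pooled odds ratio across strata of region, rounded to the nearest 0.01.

OR_MH = Σ(aᵢdᵢ/nᵢ) / Σ(bᵢcᵢ/nᵢ), where nᵢ is the stratum total.
Stratum 1 (Urban): n = 4220; a·d/n = 752·2066/4220 = 368.1592; b·c/n = 792·610/4220 = 114.4834
Stratum 2 (Rural): n = 1695; a·d/n = 678·485/1695 = 194.0000; b·c/n = 83·449/1695 = 21.9864
OR_MH = (368.1592 + 194.0000) / (114.4834 + 21.9864) = 562.1592 / 136.4698 = 4.11929

4.12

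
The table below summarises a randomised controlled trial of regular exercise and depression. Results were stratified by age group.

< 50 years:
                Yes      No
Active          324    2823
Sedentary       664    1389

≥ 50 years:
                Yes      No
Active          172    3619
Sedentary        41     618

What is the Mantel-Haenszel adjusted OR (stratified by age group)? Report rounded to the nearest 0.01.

0.28

OR_MH = Σ(aᵢdᵢ/nᵢ) / Σ(bᵢcᵢ/nᵢ), where nᵢ is the stratum total.
Stratum 1 (< 50 years): n = 5200; a·d/n = 324·1389/5200 = 86.5454; b·c/n = 2823·664/5200 = 360.4754
Stratum 2 (≥ 50 years): n = 4450; a·d/n = 172·618/4450 = 23.8867; b·c/n = 3619·41/4450 = 33.3436
OR_MH = (86.5454 + 23.8867) / (360.4754 + 33.3436) = 110.4321 / 393.8190 = 0.28041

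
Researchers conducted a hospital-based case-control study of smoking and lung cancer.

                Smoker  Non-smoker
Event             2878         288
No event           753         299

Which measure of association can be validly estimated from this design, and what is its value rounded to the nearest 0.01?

Reading the table with exposure as columns: a = 2878 (Smoker, case), b = 753 (Smoker, non-case), c = 288 (Non-smoker, case), d = 299.
This is a hospital-based case-control study: participants were sampled on outcome status, so risks in the source population cannot be estimated directly — relative risk is not valid here. The odds ratio is the appropriate measure.
OR = (a·d)/(b·c) = (2878 × 299) / (753 × 288) = 860522 / 216864 = 3.96803

3.97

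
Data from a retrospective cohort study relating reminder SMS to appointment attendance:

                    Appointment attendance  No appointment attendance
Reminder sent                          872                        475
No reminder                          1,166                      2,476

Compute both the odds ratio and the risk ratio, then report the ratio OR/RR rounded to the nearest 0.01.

1.93

Cells: a = 872, b = 475, c = 1166, d = 2476.
OR = (872·2476)/(475·1166) = 2159072/553850 = 3.89830
Risk in exposed = 872/1347 = 0.64736; risk in unexposed = 1166/3642 = 0.32015; RR = 2.02204
OR/RR = 3.89830 / 2.02204 = 1.92790
The outcome is not rare, so the OR lies further from 1 than the RR.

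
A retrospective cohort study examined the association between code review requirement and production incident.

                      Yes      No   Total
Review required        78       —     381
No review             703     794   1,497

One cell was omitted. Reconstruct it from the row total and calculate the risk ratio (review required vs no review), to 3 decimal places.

The missing cell is in the exposed row: 381 − 78 = 303.
So a = 78, b = 303, c = 703, d = 794.
RR = [a/(a+b)] / [c/(c+d)] = (78/381) / (703/1497) = 0.20472/0.46961 = 0.43595

0.436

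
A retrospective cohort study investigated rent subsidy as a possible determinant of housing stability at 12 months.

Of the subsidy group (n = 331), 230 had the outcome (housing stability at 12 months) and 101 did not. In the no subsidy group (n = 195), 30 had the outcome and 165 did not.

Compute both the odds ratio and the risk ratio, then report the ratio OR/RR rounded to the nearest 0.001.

From the description: a = 230, b = 101, c = 30, d = 165.
OR = (230·165)/(101·30) = 37950/3030 = 12.52475
Risk in exposed = 230/331 = 0.69486; risk in unexposed = 30/195 = 0.15385; RR = 4.51662
OR/RR = 12.52475 / 4.51662 = 2.77304
The outcome is not rare, so the OR lies further from 1 than the RR.

2.773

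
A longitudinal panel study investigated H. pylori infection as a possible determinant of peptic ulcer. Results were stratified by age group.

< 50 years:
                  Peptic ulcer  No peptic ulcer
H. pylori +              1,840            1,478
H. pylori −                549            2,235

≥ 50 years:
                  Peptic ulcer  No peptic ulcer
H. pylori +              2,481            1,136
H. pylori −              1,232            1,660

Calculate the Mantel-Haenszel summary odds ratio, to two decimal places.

OR_MH = Σ(aᵢdᵢ/nᵢ) / Σ(bᵢcᵢ/nᵢ), where nᵢ is the stratum total.
Stratum 1 (< 50 years): n = 6102; a·d/n = 1840·2235/6102 = 673.9430; b·c/n = 1478·549/6102 = 132.9764
Stratum 2 (≥ 50 years): n = 6509; a·d/n = 2481·1660/6509 = 632.7331; b·c/n = 1136·1232/6509 = 215.0180
OR_MH = (673.9430 + 632.7331) / (132.9764 + 215.0180) = 1306.6761 / 347.9944 = 3.75488

3.75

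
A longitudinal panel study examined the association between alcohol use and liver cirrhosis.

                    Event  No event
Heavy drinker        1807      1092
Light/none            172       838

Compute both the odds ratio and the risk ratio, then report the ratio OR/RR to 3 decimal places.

Cells: a = 1807, b = 1092, c = 172, d = 838.
OR = (1807·838)/(1092·172) = 1514266/187824 = 8.06215
Risk in exposed = 1807/2899 = 0.62332; risk in unexposed = 172/1010 = 0.17030; RR = 3.66018
OR/RR = 8.06215 / 3.66018 = 2.20266
The outcome is not rare, so the OR lies further from 1 than the RR.

2.203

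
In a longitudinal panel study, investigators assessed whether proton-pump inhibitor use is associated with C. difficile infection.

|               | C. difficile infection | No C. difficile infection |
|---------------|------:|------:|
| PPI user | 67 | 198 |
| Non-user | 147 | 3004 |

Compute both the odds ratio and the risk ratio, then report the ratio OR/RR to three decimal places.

Cells: a = 67, b = 198, c = 147, d = 3004.
OR = (67·3004)/(198·147) = 201268/29106 = 6.91500
Risk in exposed = 67/265 = 0.25283; risk in unexposed = 147/3151 = 0.04665; RR = 5.41951
OR/RR = 6.91500 / 5.41951 = 1.27595
The outcome is not rare, so the OR lies further from 1 than the RR.

1.276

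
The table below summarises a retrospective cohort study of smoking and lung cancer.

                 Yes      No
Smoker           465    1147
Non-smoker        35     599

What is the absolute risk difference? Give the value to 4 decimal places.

0.2333

Cells: a = 465, b = 1147, c = 35, d = 599.
Risk in exposed = 465/1612 = 0.288462; risk in unexposed = 35/634 = 0.055205.
Risk difference = 0.288462 − 0.055205 = 0.233256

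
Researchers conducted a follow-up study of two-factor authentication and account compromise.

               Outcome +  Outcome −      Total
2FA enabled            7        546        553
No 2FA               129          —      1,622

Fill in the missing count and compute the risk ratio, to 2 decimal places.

0.16

The missing cell is in the unexposed row: 1622 − 129 = 1493.
So a = 7, b = 546, c = 129, d = 1493.
RR = [a/(a+b)] / [c/(c+d)] = (7/553) / (129/1622) = 0.01266/0.07953 = 0.15916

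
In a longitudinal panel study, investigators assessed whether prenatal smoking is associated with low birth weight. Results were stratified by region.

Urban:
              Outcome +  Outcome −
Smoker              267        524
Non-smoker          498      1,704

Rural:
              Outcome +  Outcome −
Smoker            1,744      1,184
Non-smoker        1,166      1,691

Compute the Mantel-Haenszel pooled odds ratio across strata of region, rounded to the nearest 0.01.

2.03

OR_MH = Σ(aᵢdᵢ/nᵢ) / Σ(bᵢcᵢ/nᵢ), where nᵢ is the stratum total.
Stratum 1 (Urban): n = 2993; a·d/n = 267·1704/2993 = 152.0107; b·c/n = 524·498/2993 = 87.1874
Stratum 2 (Rural): n = 5785; a·d/n = 1744·1691/5785 = 509.7846; b·c/n = 1184·1166/5785 = 238.6420
OR_MH = (152.0107 + 509.7846) / (87.1874 + 238.6420) = 661.7953 / 325.8294 = 2.03111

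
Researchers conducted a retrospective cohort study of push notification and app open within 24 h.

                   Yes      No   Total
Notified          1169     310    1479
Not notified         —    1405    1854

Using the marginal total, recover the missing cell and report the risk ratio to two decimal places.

3.26

The missing cell is in the unexposed row: 1854 − 1405 = 449.
So a = 1169, b = 310, c = 449, d = 1405.
RR = [a/(a+b)] / [c/(c+d)] = (1169/1479) / (449/1854) = 0.79040/0.24218 = 3.26370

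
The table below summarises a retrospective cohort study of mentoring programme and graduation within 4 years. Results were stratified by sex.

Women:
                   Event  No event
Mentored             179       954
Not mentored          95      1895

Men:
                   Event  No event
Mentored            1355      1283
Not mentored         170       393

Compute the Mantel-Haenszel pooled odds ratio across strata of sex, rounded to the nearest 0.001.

2.830

OR_MH = Σ(aᵢdᵢ/nᵢ) / Σ(bᵢcᵢ/nᵢ), where nᵢ is the stratum total.
Stratum 1 (Women): n = 3123; a·d/n = 179·1895/3123 = 108.6151; b·c/n = 954·95/3123 = 29.0202
Stratum 2 (Men): n = 3201; a·d/n = 1355·393/3201 = 166.3590; b·c/n = 1283·170/3201 = 68.1381
OR_MH = (108.6151 + 166.3590) / (29.0202 + 68.1381) = 274.9741 / 97.1583 = 2.83017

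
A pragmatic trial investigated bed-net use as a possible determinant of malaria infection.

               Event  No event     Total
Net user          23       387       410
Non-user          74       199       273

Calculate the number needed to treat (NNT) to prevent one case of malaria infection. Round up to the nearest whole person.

Risk in treated group = 23/410 = 0.05610; risk in control = 74/273 = 0.27106.
Absolute risk reduction = 0.27106 − 0.05610 = 0.21496
NNT = 1 / ARR = 1 / 0.21496 = 4.652 → round up → 5

5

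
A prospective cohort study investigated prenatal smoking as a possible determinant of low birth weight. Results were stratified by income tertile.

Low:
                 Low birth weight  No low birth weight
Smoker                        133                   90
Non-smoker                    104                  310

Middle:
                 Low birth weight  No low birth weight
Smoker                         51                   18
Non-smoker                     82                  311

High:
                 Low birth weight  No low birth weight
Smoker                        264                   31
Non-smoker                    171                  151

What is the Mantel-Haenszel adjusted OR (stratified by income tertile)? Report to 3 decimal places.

OR_MH = Σ(aᵢdᵢ/nᵢ) / Σ(bᵢcᵢ/nᵢ), where nᵢ is the stratum total.
Stratum 1 (Low): n = 637; a·d/n = 133·310/637 = 64.7253; b·c/n = 90·104/637 = 14.6939
Stratum 2 (Middle): n = 462; a·d/n = 51·311/462 = 34.3312; b·c/n = 18·82/462 = 3.1948
Stratum 3 (High): n = 617; a·d/n = 264·151/617 = 64.6094; b·c/n = 31·171/617 = 8.5916
OR_MH = (64.7253 + 34.3312 + 64.6094) / (14.6939 + 3.1948 + 8.5916) = 163.6658 / 26.4803 = 6.18067

6.181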